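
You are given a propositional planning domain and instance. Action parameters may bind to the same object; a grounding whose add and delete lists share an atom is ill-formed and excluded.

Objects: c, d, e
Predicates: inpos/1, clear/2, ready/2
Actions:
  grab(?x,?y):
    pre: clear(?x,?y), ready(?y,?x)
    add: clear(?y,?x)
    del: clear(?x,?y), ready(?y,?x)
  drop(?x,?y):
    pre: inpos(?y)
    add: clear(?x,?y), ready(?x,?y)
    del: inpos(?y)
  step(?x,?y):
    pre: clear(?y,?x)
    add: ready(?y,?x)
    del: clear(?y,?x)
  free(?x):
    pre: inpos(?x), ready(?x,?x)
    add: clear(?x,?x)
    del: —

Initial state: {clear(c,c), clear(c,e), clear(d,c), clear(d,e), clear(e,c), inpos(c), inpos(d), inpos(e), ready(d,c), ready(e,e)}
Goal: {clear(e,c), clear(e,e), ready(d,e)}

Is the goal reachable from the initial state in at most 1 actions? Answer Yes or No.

1. drop(e,e)  →  {clear(c,c), clear(c,e), clear(d,c), clear(d,e), clear(e,c), clear(e,e), inpos(c), inpos(d), ready(d,c), ready(e,e)}
2. step(e,d)  →  {clear(c,c), clear(c,e), clear(d,c), clear(e,c), clear(e,e), inpos(c), inpos(d), ready(d,c), ready(d,e), ready(e,e)}
optimal plan length = 2; 2 > 1

No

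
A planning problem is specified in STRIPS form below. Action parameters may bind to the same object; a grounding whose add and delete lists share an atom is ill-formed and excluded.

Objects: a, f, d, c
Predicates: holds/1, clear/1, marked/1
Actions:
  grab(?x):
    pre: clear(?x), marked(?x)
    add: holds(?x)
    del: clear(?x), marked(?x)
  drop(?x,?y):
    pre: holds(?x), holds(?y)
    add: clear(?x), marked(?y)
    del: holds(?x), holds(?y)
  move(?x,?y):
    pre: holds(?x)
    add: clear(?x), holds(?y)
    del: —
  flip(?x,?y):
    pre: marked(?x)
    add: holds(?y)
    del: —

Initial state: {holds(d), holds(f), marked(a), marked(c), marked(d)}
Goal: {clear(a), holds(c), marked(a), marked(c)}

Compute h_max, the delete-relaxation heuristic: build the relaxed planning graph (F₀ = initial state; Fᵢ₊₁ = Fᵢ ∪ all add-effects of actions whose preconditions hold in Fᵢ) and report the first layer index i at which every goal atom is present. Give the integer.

F0 = init (5 atoms)
F1 = F0 ∪ {clear(d), clear(f), holds(a), holds(c), marked(f)}  (10 atoms)
F2 = F1 ∪ {clear(a), clear(c)}  (12 atoms)
goal ⊆ F2  ⇒  h_max = 2

2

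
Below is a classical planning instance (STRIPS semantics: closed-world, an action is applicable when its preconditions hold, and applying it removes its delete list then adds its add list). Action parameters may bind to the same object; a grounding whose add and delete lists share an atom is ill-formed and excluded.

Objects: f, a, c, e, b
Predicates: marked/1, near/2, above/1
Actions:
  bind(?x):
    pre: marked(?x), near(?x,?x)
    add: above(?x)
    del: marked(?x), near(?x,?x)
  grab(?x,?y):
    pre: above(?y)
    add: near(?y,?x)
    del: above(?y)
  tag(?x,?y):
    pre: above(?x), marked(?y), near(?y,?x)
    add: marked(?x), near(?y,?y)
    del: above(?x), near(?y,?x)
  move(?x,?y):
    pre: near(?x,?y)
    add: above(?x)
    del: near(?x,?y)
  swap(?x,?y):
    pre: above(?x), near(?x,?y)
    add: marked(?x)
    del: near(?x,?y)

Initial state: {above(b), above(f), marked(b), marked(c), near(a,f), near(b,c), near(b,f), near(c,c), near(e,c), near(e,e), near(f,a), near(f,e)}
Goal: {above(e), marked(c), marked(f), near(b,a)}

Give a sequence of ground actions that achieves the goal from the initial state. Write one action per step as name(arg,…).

grab(a,b); tag(f,b); move(e,c)

1. grab(a,b)  →  {above(f), marked(b), marked(c), near(a,f), near(b,a), near(b,c), near(b,f), near(c,c), near(e,c), near(e,e), near(f,a), near(f,e)}
2. tag(f,b)  →  {marked(b), marked(c), marked(f), near(a,f), near(b,a), near(b,b), near(b,c), near(c,c), near(e,c), near(e,e), near(f,a), near(f,e)}
3. move(e,c)  →  {above(e), marked(b), marked(c), marked(f), near(a,f), near(b,a), near(b,b), near(b,c), near(c,c), near(e,e), near(f,a), near(f,e)}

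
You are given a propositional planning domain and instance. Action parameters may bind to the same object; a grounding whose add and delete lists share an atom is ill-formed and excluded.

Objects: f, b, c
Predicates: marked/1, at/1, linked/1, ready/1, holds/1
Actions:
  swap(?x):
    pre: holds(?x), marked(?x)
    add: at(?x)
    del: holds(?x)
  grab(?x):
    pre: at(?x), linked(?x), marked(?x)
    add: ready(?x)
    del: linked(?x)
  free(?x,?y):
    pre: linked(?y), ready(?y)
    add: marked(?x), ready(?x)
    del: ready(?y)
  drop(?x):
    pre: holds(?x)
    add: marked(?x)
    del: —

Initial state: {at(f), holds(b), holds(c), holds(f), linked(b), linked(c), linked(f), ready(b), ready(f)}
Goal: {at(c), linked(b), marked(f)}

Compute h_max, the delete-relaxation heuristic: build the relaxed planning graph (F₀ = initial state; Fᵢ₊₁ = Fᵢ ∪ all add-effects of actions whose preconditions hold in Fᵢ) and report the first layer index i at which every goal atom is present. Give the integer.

F0 = init (9 atoms)
F1 = F0 ∪ {marked(b), marked(c), marked(f), ready(c)}  (13 atoms)
F2 = F1 ∪ {at(b), at(c)}  (15 atoms)
goal ⊆ F2  ⇒  h_max = 2

2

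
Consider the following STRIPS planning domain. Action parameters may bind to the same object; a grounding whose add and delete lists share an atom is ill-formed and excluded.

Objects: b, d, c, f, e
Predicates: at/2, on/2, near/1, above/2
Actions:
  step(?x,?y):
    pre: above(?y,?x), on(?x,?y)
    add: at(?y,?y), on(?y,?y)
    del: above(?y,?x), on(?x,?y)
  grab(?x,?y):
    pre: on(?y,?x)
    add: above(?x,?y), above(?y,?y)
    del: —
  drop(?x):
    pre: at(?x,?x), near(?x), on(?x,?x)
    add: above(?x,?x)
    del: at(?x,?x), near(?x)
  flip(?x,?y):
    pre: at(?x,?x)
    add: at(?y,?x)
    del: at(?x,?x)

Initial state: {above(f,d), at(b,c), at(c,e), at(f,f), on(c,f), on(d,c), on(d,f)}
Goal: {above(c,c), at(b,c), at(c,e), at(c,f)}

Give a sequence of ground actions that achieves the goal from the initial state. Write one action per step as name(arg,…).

grab(f,c); flip(f,c)

1. grab(f,c)  →  {above(c,c), above(f,c), above(f,d), at(b,c), at(c,e), at(f,f), on(c,f), on(d,c), on(d,f)}
2. flip(f,c)  →  {above(c,c), above(f,c), above(f,d), at(b,c), at(c,e), at(c,f), on(c,f), on(d,c), on(d,f)}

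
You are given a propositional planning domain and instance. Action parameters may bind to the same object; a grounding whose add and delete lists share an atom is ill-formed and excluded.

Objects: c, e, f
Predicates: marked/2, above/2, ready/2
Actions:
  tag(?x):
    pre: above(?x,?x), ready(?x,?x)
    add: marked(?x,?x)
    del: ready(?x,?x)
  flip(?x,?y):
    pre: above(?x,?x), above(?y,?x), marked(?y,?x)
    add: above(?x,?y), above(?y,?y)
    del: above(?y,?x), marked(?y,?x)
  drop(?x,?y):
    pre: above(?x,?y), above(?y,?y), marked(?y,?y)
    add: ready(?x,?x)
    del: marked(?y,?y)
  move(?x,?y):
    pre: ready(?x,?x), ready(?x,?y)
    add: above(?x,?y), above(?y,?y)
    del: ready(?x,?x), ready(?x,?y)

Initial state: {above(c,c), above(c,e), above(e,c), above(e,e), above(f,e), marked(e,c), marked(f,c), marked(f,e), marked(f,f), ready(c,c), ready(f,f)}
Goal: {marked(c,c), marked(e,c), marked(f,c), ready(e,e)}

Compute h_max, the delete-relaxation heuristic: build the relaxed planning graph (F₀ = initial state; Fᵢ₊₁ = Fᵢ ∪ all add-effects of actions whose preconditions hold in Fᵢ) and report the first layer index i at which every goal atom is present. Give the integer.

F0 = init (11 atoms)
F1 = F0 ∪ {above(e,f), above(f,f), marked(c,c)}  (14 atoms)
F2 = F1 ∪ {ready(e,e)}  (15 atoms)
goal ⊆ F2  ⇒  h_max = 2

2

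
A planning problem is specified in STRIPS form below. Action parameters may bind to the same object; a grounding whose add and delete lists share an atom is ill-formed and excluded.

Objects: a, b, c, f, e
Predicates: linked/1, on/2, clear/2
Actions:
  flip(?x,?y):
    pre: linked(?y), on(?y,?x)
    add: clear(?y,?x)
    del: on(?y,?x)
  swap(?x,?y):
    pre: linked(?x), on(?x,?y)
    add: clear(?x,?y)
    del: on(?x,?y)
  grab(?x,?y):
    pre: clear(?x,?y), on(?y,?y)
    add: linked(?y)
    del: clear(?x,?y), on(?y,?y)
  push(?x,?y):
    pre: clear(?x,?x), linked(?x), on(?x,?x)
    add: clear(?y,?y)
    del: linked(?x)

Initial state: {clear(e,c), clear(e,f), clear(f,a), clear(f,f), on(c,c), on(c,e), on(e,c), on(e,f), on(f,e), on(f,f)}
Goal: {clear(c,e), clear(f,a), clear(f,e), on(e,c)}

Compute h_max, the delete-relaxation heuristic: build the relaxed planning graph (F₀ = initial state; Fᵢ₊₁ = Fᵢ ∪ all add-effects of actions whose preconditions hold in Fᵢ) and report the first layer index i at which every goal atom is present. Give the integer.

2

F0 = init (10 atoms)
F1 = F0 ∪ {linked(c), linked(f)}  (12 atoms)
F2 = F1 ∪ {clear(a,a), clear(b,b), clear(c,c), clear(c,e), clear(e,e), clear(f,e)}  (18 atoms)
goal ⊆ F2  ⇒  h_max = 2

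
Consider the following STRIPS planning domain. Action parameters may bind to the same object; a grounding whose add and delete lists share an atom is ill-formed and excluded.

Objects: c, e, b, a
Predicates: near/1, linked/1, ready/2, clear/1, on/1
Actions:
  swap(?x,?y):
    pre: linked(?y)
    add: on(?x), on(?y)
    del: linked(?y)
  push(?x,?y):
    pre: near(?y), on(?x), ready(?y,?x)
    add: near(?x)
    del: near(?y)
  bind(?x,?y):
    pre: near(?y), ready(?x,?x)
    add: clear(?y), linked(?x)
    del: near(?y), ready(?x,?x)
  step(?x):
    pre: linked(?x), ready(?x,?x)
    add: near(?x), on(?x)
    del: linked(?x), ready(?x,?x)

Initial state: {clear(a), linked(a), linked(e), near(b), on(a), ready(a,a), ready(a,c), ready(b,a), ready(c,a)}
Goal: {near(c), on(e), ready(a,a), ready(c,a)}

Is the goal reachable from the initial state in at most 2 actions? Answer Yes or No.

1. swap(c,e)  →  {clear(a), linked(a), near(b), on(a), on(c), on(e), ready(a,a), ready(a,c), ready(b,a), ready(c,a)}
2. push(a,b)  →  {clear(a), linked(a), near(a), on(a), on(c), on(e), ready(a,a), ready(a,c), ready(b,a), ready(c,a)}
3. push(c,a)  →  {clear(a), linked(a), near(c), on(a), on(c), on(e), ready(a,a), ready(a,c), ready(b,a), ready(c,a)}
optimal plan length = 3; 3 > 2

No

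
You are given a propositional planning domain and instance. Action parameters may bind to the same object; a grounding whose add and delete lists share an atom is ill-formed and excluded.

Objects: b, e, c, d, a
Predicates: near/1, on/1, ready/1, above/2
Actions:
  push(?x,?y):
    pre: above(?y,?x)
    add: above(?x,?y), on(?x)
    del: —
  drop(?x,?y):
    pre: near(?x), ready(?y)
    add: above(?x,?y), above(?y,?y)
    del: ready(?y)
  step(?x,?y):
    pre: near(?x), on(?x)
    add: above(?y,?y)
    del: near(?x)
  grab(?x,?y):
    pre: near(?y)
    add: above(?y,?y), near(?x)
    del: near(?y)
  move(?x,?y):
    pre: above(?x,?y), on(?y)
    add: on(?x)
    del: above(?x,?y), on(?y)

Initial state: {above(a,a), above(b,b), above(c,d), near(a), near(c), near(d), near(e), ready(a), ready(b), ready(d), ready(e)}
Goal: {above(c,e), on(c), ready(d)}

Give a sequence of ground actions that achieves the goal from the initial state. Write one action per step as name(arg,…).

push(d,c); push(c,d); drop(c,e)

1. push(d,c)  →  {above(a,a), above(b,b), above(c,d), above(d,c), near(a), near(c), near(d), near(e), on(d), ready(a), ready(b), ready(d), ready(e)}
2. push(c,d)  →  {above(a,a), above(b,b), above(c,d), above(d,c), near(a), near(c), near(d), near(e), on(c), on(d), ready(a), ready(b), ready(d), ready(e)}
3. drop(c,e)  →  {above(a,a), above(b,b), above(c,d), above(c,e), above(d,c), above(e,e), near(a), near(c), near(d), near(e), on(c), on(d), ready(a), ready(b), ready(d)}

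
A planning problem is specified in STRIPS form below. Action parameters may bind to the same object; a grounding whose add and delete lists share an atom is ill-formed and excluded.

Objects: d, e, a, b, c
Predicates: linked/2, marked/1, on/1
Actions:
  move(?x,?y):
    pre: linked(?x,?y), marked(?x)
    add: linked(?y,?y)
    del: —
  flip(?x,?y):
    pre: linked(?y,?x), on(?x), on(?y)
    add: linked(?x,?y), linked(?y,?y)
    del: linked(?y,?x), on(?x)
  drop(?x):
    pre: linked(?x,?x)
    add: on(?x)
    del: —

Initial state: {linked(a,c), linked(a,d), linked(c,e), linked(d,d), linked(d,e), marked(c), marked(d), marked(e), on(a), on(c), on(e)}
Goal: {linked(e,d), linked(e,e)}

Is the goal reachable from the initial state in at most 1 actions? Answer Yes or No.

No

1. move(d,e)  →  {linked(a,c), linked(a,d), linked(c,e), linked(d,d), linked(d,e), linked(e,e), marked(c), marked(d), marked(e), on(a), on(c), on(e)}
2. drop(d)  →  {linked(a,c), linked(a,d), linked(c,e), linked(d,d), linked(d,e), linked(e,e), marked(c), marked(d), marked(e), on(a), on(c), on(d), on(e)}
3. flip(e,d)  →  {linked(a,c), linked(a,d), linked(c,e), linked(d,d), linked(e,d), linked(e,e), marked(c), marked(d), marked(e), on(a), on(c), on(d)}
optimal plan length = 3; 3 > 1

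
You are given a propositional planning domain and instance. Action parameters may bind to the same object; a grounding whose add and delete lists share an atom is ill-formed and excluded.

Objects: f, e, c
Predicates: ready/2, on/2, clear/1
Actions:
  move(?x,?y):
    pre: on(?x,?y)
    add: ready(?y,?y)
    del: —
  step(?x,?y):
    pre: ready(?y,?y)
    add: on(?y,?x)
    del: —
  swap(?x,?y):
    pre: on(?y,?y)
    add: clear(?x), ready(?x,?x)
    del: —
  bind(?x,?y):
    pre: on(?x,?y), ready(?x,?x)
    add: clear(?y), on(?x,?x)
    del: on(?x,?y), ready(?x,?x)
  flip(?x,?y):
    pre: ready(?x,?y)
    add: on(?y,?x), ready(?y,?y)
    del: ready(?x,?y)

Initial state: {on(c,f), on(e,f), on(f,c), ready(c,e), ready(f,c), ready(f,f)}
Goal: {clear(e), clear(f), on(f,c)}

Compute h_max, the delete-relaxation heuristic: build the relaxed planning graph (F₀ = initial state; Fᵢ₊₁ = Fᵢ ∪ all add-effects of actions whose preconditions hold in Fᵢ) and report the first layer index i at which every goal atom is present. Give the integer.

F0 = init (6 atoms)
F1 = F0 ∪ {clear(c), on(e,c), on(f,e), on(f,f), ready(c,c), ready(e,e)}  (12 atoms)
F2 = F1 ∪ {clear(e), clear(f), on(c,c), on(c,e), on(e,e)}  (17 atoms)
goal ⊆ F2  ⇒  h_max = 2

2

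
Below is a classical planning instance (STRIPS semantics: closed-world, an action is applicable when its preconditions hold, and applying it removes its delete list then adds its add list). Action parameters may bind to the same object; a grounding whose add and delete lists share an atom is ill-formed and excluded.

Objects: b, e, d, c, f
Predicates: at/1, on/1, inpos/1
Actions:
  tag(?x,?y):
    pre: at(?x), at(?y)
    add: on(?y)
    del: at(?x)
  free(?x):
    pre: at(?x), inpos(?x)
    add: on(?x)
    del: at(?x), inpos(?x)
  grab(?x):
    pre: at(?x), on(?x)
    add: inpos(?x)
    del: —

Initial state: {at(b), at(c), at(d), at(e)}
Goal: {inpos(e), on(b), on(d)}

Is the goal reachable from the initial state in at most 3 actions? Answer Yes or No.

1. tag(b,b)  →  {at(c), at(d), at(e), on(b)}
2. tag(d,d)  →  {at(c), at(e), on(b), on(d)}
3. tag(c,e)  →  {at(e), on(b), on(d), on(e)}
4. grab(e)  →  {at(e), inpos(e), on(b), on(d), on(e)}
optimal plan length = 4; 4 > 3

No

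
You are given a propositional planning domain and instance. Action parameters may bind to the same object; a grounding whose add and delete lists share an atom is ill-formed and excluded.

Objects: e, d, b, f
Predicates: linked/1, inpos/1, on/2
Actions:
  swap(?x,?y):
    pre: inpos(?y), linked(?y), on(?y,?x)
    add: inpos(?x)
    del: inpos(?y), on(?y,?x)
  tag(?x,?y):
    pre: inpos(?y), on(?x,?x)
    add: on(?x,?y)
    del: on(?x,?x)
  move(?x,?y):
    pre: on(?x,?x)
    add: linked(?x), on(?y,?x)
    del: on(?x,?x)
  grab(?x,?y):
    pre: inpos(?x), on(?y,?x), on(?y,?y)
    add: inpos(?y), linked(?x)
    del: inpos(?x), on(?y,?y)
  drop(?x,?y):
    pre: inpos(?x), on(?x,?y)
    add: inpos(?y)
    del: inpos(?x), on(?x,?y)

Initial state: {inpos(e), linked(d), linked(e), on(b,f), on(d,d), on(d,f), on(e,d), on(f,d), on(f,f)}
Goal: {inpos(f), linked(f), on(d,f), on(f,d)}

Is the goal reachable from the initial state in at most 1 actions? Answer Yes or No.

1. move(f,e)  →  {inpos(e), linked(d), linked(e), linked(f), on(b,f), on(d,d), on(d,f), on(e,d), on(e,f), on(f,d)}
2. swap(f,e)  →  {inpos(f), linked(d), linked(e), linked(f), on(b,f), on(d,d), on(d,f), on(e,d), on(f,d)}
optimal plan length = 2; 2 > 1

No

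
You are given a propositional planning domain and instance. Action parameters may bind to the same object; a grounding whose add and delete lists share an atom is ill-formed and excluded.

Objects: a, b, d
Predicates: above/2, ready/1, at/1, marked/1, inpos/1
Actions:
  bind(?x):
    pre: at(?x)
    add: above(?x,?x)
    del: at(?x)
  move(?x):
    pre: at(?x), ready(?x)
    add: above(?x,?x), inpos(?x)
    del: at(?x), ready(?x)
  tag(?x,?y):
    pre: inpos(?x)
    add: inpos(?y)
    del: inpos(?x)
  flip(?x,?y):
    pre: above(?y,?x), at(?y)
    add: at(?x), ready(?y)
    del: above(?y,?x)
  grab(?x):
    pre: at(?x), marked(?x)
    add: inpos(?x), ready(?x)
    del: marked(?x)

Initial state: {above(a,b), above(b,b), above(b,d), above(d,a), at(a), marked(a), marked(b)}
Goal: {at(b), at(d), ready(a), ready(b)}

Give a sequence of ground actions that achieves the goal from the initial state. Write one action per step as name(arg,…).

1. flip(b,a)  →  {above(b,b), above(b,d), above(d,a), at(a), at(b), marked(a), marked(b), ready(a)}
2. flip(d,b)  →  {above(b,b), above(d,a), at(a), at(b), at(d), marked(a), marked(b), ready(a), ready(b)}

flip(b,a); flip(d,b)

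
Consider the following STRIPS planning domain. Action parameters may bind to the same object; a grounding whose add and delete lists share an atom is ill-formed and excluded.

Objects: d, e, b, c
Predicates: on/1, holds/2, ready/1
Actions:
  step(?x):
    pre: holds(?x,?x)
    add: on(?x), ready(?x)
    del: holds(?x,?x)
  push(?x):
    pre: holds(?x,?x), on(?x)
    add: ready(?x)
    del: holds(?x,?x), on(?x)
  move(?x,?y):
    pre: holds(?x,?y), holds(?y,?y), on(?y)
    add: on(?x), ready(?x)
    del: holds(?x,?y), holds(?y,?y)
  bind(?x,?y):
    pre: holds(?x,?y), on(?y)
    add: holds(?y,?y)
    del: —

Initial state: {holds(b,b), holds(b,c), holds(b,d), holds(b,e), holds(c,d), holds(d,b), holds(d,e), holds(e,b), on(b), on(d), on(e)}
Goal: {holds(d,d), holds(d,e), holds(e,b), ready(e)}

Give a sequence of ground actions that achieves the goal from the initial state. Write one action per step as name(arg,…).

1. bind(d,e)  →  {holds(b,b), holds(b,c), holds(b,d), holds(b,e), holds(c,d), holds(d,b), holds(d,e), holds(e,b), holds(e,e), on(b), on(d), on(e)}
2. step(e)  →  {holds(b,b), holds(b,c), holds(b,d), holds(b,e), holds(c,d), holds(d,b), holds(d,e), holds(e,b), on(b), on(d), on(e), ready(e)}
3. bind(b,d)  →  {holds(b,b), holds(b,c), holds(b,d), holds(b,e), holds(c,d), holds(d,b), holds(d,d), holds(d,e), holds(e,b), on(b), on(d), on(e), ready(e)}

bind(d,e); step(e); bind(b,d)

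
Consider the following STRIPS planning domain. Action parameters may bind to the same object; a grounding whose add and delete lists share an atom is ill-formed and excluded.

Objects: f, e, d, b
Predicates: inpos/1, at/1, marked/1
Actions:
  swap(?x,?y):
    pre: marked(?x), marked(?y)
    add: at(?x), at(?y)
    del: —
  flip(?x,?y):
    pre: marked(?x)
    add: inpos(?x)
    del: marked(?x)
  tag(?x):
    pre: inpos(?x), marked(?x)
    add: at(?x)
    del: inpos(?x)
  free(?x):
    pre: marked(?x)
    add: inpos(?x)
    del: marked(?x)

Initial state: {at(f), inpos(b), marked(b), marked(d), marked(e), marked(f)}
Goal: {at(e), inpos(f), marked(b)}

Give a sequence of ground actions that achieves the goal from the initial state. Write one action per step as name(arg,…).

1. swap(f,e)  →  {at(e), at(f), inpos(b), marked(b), marked(d), marked(e), marked(f)}
2. flip(f,f)  →  {at(e), at(f), inpos(b), inpos(f), marked(b), marked(d), marked(e)}

swap(f,e); flip(f,f)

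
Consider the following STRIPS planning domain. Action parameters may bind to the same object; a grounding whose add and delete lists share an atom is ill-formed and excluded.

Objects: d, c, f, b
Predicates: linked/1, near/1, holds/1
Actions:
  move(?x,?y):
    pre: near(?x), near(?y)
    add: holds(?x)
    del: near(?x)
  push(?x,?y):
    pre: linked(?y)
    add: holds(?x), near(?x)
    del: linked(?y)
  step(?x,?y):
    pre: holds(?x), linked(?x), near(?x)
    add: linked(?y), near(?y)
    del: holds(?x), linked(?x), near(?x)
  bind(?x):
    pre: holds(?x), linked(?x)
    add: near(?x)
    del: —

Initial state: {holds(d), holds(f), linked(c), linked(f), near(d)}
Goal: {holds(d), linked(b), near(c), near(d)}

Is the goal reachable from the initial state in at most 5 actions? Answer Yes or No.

1. push(c,c)  →  {holds(c), holds(d), holds(f), linked(f), near(c), near(d)}
2. bind(f)  →  {holds(c), holds(d), holds(f), linked(f), near(c), near(d), near(f)}
3. step(f,b)  →  {holds(c), holds(d), linked(b), near(b), near(c), near(d)}
optimal plan length = 3; 3 ≤ 5

Yes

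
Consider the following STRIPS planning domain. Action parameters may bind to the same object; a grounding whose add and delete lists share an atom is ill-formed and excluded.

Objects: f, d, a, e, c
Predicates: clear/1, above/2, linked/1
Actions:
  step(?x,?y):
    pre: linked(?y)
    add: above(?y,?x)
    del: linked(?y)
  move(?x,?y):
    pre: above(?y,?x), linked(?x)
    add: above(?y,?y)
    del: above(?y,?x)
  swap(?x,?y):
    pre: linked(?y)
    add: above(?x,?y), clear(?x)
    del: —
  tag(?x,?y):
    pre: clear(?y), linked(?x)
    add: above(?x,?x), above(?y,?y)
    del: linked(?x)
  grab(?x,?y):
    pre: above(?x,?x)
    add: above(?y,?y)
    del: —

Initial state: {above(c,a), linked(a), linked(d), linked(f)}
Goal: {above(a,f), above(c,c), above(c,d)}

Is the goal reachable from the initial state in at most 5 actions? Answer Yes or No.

Yes

1. step(f,a)  →  {above(a,f), above(c,a), linked(d), linked(f)}
2. swap(c,d)  →  {above(a,f), above(c,a), above(c,d), clear(c), linked(d), linked(f)}
3. tag(f,c)  →  {above(a,f), above(c,a), above(c,c), above(c,d), above(f,f), clear(c), linked(d)}
optimal plan length = 3; 3 ≤ 5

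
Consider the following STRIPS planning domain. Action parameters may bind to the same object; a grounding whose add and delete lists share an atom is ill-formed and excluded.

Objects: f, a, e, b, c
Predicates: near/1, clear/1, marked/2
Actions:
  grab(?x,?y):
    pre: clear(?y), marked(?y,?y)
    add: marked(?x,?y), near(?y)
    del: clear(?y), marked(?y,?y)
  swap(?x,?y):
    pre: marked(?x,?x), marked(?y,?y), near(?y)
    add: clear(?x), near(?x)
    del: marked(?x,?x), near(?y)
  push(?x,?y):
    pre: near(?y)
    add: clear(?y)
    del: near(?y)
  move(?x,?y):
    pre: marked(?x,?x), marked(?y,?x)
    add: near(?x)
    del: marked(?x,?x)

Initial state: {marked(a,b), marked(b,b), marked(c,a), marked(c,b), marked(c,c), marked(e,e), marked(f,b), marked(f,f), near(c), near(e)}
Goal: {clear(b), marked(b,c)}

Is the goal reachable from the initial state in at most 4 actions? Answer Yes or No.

Yes

1. swap(b,e)  →  {clear(b), marked(a,b), marked(c,a), marked(c,b), marked(c,c), marked(e,e), marked(f,b), marked(f,f), near(b), near(c)}
2. push(f,c)  →  {clear(b), clear(c), marked(a,b), marked(c,a), marked(c,b), marked(c,c), marked(e,e), marked(f,b), marked(f,f), near(b)}
3. grab(b,c)  →  {clear(b), marked(a,b), marked(b,c), marked(c,a), marked(c,b), marked(e,e), marked(f,b), marked(f,f), near(b), near(c)}
optimal plan length = 3; 3 ≤ 4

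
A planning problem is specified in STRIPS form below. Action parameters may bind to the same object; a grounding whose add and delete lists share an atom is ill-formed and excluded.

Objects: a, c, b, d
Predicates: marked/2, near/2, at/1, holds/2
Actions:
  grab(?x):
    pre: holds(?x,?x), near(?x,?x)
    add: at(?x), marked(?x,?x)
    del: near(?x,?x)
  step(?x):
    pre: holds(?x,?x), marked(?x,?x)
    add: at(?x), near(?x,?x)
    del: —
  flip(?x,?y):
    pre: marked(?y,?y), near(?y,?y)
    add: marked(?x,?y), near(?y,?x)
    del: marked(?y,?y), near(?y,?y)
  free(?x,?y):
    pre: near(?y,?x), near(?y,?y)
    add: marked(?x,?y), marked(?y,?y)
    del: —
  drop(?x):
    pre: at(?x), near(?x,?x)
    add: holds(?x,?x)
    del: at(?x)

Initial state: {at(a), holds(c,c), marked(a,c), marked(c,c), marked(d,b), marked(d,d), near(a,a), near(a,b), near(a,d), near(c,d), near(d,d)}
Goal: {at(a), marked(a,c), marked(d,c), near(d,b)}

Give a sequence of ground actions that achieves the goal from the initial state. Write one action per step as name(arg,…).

step(c); flip(b,d); flip(d,c)

1. step(c)  →  {at(a), at(c), holds(c,c), marked(a,c), marked(c,c), marked(d,b), marked(d,d), near(a,a), near(a,b), near(a,d), near(c,c), near(c,d), near(d,d)}
2. flip(b,d)  →  {at(a), at(c), holds(c,c), marked(a,c), marked(b,d), marked(c,c), marked(d,b), near(a,a), near(a,b), near(a,d), near(c,c), near(c,d), near(d,b)}
3. flip(d,c)  →  {at(a), at(c), holds(c,c), marked(a,c), marked(b,d), marked(d,b), marked(d,c), near(a,a), near(a,b), near(a,d), near(c,d), near(d,b)}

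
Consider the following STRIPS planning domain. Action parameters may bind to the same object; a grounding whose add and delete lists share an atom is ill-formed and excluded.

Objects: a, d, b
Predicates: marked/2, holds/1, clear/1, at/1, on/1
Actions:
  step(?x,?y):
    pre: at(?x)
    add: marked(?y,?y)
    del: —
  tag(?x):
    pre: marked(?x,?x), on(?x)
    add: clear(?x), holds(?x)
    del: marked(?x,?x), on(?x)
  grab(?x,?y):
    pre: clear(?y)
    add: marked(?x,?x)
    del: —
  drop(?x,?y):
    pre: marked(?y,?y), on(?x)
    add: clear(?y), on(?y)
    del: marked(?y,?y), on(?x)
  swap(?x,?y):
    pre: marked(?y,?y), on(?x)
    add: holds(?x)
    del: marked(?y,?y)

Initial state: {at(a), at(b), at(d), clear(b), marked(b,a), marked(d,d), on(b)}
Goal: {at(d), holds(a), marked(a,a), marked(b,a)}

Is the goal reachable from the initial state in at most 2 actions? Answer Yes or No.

1. step(a,a)  →  {at(a), at(b), at(d), clear(b), marked(a,a), marked(b,a), marked(d,d), on(b)}
2. drop(b,a)  →  {at(a), at(b), at(d), clear(a), clear(b), marked(b,a), marked(d,d), on(a)}
3. step(a,a)  →  {at(a), at(b), at(d), clear(a), clear(b), marked(a,a), marked(b,a), marked(d,d), on(a)}
4. swap(a,d)  →  {at(a), at(b), at(d), clear(a), clear(b), holds(a), marked(a,a), marked(b,a), on(a)}
optimal plan length = 4; 4 > 2

No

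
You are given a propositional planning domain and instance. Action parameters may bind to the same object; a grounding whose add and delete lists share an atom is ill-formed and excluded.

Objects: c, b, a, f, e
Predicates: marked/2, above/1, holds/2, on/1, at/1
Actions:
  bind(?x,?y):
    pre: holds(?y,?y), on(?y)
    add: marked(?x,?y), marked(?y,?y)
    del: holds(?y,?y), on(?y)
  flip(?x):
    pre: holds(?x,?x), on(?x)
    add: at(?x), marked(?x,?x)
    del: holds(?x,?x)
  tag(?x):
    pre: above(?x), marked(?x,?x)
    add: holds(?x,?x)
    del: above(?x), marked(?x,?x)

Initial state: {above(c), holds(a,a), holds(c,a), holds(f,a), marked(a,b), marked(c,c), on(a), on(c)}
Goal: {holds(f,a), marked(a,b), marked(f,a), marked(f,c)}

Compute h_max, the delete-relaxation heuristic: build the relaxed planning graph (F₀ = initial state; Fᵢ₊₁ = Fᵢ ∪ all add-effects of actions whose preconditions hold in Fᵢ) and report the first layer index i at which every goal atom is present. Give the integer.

F0 = init (8 atoms)
F1 = F0 ∪ {at(a), holds(c,c), marked(a,a), marked(b,a), marked(c,a), marked(e,a), marked(f,a)}  (15 atoms)
F2 = F1 ∪ {at(c), marked(a,c), marked(b,c), marked(e,c), marked(f,c)}  (20 atoms)
goal ⊆ F2  ⇒  h_max = 2

2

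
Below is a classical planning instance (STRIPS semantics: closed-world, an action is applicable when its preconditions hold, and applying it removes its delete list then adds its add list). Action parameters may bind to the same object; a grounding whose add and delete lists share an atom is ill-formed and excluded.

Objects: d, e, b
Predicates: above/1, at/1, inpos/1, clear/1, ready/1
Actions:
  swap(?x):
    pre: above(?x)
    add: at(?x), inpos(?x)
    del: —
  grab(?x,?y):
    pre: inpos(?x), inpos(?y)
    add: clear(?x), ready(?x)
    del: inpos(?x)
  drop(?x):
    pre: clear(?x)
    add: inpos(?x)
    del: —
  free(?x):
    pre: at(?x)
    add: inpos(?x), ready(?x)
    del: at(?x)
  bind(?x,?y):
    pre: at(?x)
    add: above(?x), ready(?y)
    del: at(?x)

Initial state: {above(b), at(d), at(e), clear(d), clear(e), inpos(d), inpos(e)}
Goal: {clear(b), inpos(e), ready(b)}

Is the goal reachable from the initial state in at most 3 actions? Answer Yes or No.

Yes

1. swap(b)  →  {above(b), at(b), at(d), at(e), clear(d), clear(e), inpos(b), inpos(d), inpos(e)}
2. grab(b,d)  →  {above(b), at(b), at(d), at(e), clear(b), clear(d), clear(e), inpos(d), inpos(e), ready(b)}
optimal plan length = 2; 2 ≤ 3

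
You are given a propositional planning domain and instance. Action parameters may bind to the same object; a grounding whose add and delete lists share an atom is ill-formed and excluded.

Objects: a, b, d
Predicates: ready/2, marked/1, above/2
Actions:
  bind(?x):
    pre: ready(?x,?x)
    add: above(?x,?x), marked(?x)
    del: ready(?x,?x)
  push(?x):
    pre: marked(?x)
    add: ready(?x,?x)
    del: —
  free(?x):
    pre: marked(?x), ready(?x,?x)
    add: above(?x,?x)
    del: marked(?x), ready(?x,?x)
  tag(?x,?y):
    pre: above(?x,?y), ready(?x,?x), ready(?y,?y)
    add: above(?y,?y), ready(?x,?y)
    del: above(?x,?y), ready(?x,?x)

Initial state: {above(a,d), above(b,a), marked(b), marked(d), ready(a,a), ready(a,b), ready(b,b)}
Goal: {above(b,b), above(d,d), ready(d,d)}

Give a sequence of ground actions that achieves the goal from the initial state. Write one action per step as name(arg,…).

1. bind(b)  →  {above(a,d), above(b,a), above(b,b), marked(b), marked(d), ready(a,a), ready(a,b)}
2. push(d)  →  {above(a,d), above(b,a), above(b,b), marked(b), marked(d), ready(a,a), ready(a,b), ready(d,d)}
3. tag(a,d)  →  {above(b,a), above(b,b), above(d,d), marked(b), marked(d), ready(a,b), ready(a,d), ready(d,d)}

bind(b); push(d); tag(a,d)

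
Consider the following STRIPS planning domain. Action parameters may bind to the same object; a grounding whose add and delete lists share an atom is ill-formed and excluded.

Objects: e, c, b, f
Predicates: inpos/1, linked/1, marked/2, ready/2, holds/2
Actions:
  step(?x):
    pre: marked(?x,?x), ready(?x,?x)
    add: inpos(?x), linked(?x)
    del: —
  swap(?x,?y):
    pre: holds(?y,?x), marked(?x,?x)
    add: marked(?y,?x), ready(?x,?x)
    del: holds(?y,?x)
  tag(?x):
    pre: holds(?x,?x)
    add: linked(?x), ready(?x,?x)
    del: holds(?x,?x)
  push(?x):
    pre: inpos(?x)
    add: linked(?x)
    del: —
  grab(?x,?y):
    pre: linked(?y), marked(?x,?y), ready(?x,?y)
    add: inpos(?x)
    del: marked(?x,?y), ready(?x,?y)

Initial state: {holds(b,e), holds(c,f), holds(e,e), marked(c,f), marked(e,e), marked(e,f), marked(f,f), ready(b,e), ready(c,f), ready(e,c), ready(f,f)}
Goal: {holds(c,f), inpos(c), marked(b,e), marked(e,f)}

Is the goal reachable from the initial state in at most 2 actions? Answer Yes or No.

1. step(f)  →  {holds(b,e), holds(c,f), holds(e,e), inpos(f), linked(f), marked(c,f), marked(e,e), marked(e,f), marked(f,f), ready(b,e), ready(c,f), ready(e,c), ready(f,f)}
2. swap(e,b)  →  {holds(c,f), holds(e,e), inpos(f), linked(f), marked(b,e), marked(c,f), marked(e,e), marked(e,f), marked(f,f), ready(b,e), ready(c,f), ready(e,c), ready(e,e), ready(f,f)}
3. grab(c,f)  →  {holds(c,f), holds(e,e), inpos(c), inpos(f), linked(f), marked(b,e), marked(e,e), marked(e,f), marked(f,f), ready(b,e), ready(e,c), ready(e,e), ready(f,f)}
optimal plan length = 3; 3 > 2

No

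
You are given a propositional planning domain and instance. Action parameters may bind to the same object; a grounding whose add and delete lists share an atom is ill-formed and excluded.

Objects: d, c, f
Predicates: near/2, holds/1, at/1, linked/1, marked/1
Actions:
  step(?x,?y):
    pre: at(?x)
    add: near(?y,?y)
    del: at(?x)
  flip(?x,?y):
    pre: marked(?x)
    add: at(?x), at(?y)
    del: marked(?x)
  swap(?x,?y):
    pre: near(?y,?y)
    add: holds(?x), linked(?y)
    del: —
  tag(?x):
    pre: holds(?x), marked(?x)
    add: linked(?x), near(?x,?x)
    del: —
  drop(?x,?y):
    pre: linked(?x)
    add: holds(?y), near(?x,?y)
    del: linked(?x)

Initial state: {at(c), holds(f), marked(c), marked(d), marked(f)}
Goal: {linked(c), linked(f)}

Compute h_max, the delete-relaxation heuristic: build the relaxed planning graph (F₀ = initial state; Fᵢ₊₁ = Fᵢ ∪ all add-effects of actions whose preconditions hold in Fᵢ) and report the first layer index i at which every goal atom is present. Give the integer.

2

F0 = init (5 atoms)
F1 = F0 ∪ {at(d), at(f), linked(f), near(c,c), near(d,d), near(f,f)}  (11 atoms)
F2 = F1 ∪ {holds(c), holds(d), linked(c), linked(d), near(f,c), near(f,d)}  (17 atoms)
goal ⊆ F2  ⇒  h_max = 2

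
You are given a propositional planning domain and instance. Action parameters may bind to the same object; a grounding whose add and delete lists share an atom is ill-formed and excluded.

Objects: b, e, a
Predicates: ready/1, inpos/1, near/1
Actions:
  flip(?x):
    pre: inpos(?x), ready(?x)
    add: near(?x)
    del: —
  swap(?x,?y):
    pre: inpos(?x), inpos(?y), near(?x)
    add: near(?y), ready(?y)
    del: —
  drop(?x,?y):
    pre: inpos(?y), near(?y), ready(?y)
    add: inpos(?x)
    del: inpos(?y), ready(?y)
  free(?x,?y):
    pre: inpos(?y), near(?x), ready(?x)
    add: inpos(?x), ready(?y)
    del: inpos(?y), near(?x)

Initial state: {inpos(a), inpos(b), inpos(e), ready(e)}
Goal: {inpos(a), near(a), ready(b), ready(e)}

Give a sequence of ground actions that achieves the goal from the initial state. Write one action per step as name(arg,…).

flip(e); swap(e,b); swap(b,a)

1. flip(e)  →  {inpos(a), inpos(b), inpos(e), near(e), ready(e)}
2. swap(e,b)  →  {inpos(a), inpos(b), inpos(e), near(b), near(e), ready(b), ready(e)}
3. swap(b,a)  →  {inpos(a), inpos(b), inpos(e), near(a), near(b), near(e), ready(a), ready(b), ready(e)}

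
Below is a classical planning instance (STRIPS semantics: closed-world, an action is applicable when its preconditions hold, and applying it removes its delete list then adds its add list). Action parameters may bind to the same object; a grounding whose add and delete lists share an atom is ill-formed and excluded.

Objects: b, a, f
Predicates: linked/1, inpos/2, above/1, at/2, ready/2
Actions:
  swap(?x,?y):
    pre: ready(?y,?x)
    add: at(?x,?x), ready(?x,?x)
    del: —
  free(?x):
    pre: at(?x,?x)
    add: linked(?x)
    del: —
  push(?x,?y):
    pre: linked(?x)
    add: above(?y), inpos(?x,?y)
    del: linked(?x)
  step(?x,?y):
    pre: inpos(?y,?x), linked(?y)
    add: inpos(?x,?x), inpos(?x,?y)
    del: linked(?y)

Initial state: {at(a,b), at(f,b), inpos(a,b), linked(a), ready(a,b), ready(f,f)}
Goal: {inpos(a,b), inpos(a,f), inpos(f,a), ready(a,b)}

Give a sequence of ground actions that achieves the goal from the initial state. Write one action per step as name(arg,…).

swap(f,f); free(f); push(a,f); push(f,a)

1. swap(f,f)  →  {at(a,b), at(f,b), at(f,f), inpos(a,b), linked(a), ready(a,b), ready(f,f)}
2. free(f)  →  {at(a,b), at(f,b), at(f,f), inpos(a,b), linked(a), linked(f), ready(a,b), ready(f,f)}
3. push(a,f)  →  {above(f), at(a,b), at(f,b), at(f,f), inpos(a,b), inpos(a,f), linked(f), ready(a,b), ready(f,f)}
4. push(f,a)  →  {above(a), above(f), at(a,b), at(f,b), at(f,f), inpos(a,b), inpos(a,f), inpos(f,a), ready(a,b), ready(f,f)}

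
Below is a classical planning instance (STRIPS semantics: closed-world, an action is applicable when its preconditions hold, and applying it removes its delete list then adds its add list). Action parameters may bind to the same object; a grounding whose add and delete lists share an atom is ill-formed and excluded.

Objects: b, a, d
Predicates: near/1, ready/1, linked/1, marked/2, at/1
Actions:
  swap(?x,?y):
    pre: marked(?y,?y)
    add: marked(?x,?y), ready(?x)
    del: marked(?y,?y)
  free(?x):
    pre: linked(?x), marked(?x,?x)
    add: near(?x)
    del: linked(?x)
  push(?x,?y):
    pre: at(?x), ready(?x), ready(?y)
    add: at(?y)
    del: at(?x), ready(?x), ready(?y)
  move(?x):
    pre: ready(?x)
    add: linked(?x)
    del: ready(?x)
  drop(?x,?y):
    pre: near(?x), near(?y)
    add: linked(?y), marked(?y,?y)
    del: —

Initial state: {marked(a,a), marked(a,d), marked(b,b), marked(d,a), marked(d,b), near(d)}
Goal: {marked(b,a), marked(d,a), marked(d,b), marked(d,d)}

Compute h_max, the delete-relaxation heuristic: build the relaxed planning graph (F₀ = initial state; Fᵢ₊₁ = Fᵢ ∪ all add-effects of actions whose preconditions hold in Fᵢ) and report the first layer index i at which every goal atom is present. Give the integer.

1

F0 = init (6 atoms)
F1 = F0 ∪ {linked(d), marked(a,b), marked(b,a), marked(d,d), ready(a), ready(b), ready(d)}  (13 atoms)
goal ⊆ F1  ⇒  h_max = 1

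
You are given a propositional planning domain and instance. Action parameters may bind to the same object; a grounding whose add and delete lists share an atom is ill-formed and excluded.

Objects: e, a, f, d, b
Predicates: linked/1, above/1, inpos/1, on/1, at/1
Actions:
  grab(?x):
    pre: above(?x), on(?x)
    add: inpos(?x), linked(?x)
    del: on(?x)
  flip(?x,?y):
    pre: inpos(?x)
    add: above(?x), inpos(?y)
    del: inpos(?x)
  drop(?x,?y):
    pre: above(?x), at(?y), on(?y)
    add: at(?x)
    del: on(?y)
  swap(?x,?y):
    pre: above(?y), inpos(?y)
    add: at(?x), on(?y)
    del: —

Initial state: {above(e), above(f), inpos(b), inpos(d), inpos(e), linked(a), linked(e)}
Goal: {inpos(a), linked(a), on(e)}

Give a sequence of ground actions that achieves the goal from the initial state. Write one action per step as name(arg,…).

flip(d,a); swap(e,e)

1. flip(d,a)  →  {above(d), above(e), above(f), inpos(a), inpos(b), inpos(e), linked(a), linked(e)}
2. swap(e,e)  →  {above(d), above(e), above(f), at(e), inpos(a), inpos(b), inpos(e), linked(a), linked(e), on(e)}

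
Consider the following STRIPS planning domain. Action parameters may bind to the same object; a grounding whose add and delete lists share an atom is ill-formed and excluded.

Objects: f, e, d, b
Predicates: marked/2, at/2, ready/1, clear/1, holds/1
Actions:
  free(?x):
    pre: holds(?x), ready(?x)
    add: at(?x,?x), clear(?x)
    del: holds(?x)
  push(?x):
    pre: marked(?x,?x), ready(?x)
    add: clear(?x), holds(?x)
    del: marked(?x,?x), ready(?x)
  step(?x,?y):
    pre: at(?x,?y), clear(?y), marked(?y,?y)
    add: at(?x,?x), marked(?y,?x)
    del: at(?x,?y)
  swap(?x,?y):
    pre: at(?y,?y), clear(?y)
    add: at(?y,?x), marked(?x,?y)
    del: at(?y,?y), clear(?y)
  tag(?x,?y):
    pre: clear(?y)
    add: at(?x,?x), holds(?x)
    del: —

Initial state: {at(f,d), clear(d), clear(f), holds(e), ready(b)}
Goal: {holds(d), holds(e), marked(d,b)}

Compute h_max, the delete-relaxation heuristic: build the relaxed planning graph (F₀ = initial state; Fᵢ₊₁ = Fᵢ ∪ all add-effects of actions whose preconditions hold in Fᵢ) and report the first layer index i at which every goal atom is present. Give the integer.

3

F0 = init (5 atoms)
F1 = F0 ∪ {at(b,b), at(d,d), at(e,e), at(f,f), holds(b), holds(d), holds(f)}  (12 atoms)
F2 = F1 ∪ {at(d,b), at(d,e), at(d,f), at(f,b), at(f,e), clear(b), marked(b,d), marked(b,f), marked(d,f), marked(e,d), marked(e,f), marked(f,d)}  (24 atoms)
F3 = F2 ∪ {at(b,d), at(b,e), at(b,f), marked(d,b), marked(e,b), marked(f,b)}  (30 atoms)
goal ⊆ F3  ⇒  h_max = 3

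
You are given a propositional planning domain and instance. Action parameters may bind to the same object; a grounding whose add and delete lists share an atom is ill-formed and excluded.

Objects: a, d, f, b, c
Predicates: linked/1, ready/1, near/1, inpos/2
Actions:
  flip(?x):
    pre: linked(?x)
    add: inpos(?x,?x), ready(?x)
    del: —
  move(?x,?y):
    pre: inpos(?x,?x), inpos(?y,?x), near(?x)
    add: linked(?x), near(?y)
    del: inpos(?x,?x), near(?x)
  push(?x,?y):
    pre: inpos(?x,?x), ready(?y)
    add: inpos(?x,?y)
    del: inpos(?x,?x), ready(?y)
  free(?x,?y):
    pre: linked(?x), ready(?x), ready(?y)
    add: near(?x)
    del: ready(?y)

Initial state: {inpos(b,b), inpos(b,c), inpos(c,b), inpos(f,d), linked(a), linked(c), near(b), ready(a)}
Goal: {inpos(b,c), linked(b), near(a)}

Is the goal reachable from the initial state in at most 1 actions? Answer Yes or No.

No

1. move(b,c)  →  {inpos(b,c), inpos(c,b), inpos(f,d), linked(a), linked(b), linked(c), near(c), ready(a)}
2. free(a,a)  →  {inpos(b,c), inpos(c,b), inpos(f,d), linked(a), linked(b), linked(c), near(a), near(c)}
optimal plan length = 2; 2 > 1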